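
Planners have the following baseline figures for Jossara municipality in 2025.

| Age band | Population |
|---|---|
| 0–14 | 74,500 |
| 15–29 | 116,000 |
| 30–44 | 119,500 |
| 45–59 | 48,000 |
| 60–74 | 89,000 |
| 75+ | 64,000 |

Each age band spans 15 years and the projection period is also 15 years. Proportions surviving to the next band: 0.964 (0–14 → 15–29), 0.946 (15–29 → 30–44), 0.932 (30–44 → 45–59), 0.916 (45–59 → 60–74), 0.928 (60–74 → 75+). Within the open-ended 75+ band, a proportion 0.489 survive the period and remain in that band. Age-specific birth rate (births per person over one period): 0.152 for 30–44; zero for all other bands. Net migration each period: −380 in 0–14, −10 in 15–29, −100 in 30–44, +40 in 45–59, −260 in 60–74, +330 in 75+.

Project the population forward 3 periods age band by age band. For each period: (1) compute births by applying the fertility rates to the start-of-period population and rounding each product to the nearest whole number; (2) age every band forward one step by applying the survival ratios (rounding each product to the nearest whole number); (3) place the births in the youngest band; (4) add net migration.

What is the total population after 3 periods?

340464

(Bands numbered youngest = 1 to oldest = 6.)
— Period 1 —
Births: 119500 * 0.152 = 18164
Band 2: 74500 * 0.964 = 71818
Band 3: 116000 * 0.946 = 109736
Band 4: 119500 * 0.932 = 111374
Band 5: 48000 * 0.916 = 43968
Band 6: 89000 * 0.928 + 64000 * 0.489 = 82592 + 31296 = 113888
Net migration: Band 1 − 380 → 17784; Band 2 − 10 → 71808; Band 3 − 100 → 109636; Band 4 + 40 → 111414; Band 5 − 260 → 43708; Band 6 + 330 → 114218
Population now: 0–14=17784, 15–29=71808, 30–44=109636, 45–59=111414, 60–74=43708, 75+=114218
— Period 2 —
Births: 109636 * 0.152 = 16665
Band 2: 17784 * 0.964 = 17144
Band 3: 71808 * 0.946 = 67930
Band 4: 109636 * 0.932 = 102181
Band 5: 111414 * 0.916 = 102055
Band 6: 43708 * 0.928 + 114218 * 0.489 = 40561 + 55853 = 96414
Net migration: Band 1 − 380 → 16285; Band 2 − 10 → 17134; Band 3 − 100 → 67830; Band 4 + 40 → 102221; Band 5 − 260 → 101795; Band 6 + 330 → 96744
Population now: 0–14=16285, 15–29=17134, 30–44=67830, 45–59=102221, 60–74=101795, 75+=96744
— Period 3 —
Births: 67830 * 0.152 = 10310
Band 2: 16285 * 0.964 = 15699
Band 3: 17134 * 0.946 = 16209
Band 4: 67830 * 0.932 = 63218
Band 5: 102221 * 0.916 = 93634
Band 6: 101795 * 0.928 + 96744 * 0.489 = 94466 + 47308 = 141774
Net migration: Band 1 − 380 → 9930; Band 2 − 10 → 15689; Band 3 − 100 → 16109; Band 4 + 40 → 63258; Band 5 − 260 → 93374; Band 6 + 330 → 142104
Population now: 0–14=9930, 15–29=15689, 30–44=16109, 45–59=63258, 60–74=93374, 75+=142104
Total after period 3: 9930 + 15689 + 16109 + 63258 + 93374 + 142104 = 340464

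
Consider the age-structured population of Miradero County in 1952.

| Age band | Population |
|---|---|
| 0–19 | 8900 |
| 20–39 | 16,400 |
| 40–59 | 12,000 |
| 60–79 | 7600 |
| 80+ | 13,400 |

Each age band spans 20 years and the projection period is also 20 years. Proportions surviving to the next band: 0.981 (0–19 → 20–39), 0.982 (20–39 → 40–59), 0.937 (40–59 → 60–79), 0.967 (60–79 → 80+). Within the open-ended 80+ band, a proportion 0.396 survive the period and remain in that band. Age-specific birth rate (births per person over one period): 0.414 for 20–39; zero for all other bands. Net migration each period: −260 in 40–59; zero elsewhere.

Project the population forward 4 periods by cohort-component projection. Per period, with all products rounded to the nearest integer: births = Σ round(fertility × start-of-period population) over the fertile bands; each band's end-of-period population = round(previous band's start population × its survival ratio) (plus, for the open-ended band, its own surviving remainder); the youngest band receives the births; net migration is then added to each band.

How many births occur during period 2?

3615

Call the groups 1 to 5, youngest first.
Period 1:
Births: 16400 × 0.414 = 6790
Group 2: 8900 × 0.981 = 8731
Group 3: 16400 × 0.982 = 16105
Group 4: 12000 × 0.937 = 11244
Group 5: 7600 × 0.967 + 13400 × 0.396 = 7349 + 5306 = 12655
Net migration: Group 3 − 260 → 15845
→ [6790, 8731, 15845, 11244, 12655]
Period 2:
Births: 8731 × 0.414 = 3615
Group 2: 6790 × 0.981 = 6661
Group 3: 8731 × 0.982 = 8574
Group 4: 15845 × 0.937 = 14847
Group 5: 11244 × 0.967 + 12655 × 0.396 = 10873 + 5011 = 15884
Net migration: Group 3 − 260 → 8314
→ [3615, 6661, 8314, 14847, 15884]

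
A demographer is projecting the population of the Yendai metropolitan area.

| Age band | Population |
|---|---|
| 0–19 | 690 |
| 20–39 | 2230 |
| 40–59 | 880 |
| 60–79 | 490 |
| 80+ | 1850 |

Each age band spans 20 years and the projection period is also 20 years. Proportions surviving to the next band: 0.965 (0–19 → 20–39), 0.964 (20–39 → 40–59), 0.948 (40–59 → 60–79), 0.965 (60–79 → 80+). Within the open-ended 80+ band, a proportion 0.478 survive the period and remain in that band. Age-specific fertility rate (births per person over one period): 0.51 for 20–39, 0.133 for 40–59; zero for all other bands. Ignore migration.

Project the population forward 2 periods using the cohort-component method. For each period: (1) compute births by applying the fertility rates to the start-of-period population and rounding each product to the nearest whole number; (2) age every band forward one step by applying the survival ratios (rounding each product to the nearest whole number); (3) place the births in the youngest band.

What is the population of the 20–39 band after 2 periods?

1210

Numbering the groups 1..5 from youngest to oldest:
— Period 1 —
Births: 2230 × 0.51 = 1137  |  880 × 0.133 = 117 → total 1254
Group 2: 690 × 0.965 = 666
Group 3: 2230 × 0.964 = 2150
Group 4: 880 × 0.948 = 834
Group 5: 490 × 0.965 + 1850 × 0.478 = 473 + 884 = 1357
→ [1254, 666, 2150, 834, 1357]
— Period 2 —
Births: 666 × 0.51 = 340  |  2150 × 0.133 = 286 → total 626
Group 2: 1254 × 0.965 = 1210
Group 3: 666 × 0.964 = 642
Group 4: 2150 × 0.948 = 2038
Group 5: 834 × 0.965 + 1357 × 0.478 = 805 + 649 = 1454
→ [626, 1210, 642, 2038, 1454]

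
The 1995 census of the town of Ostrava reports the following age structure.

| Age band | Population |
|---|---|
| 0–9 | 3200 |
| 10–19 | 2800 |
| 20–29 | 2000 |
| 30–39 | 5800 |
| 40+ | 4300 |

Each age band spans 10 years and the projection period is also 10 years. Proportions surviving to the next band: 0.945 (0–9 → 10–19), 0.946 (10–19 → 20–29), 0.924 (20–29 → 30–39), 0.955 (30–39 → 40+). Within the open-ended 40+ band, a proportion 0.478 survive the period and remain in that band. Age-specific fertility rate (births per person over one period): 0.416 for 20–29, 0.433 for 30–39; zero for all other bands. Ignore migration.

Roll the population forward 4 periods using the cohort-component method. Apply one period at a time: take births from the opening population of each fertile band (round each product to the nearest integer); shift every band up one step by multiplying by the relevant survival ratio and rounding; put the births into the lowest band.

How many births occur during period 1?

3343

Let band 1 be 0–9 through band 5 = 40+.
Period 1:
Births: 2000 × 0.416 = 832  |  5800 × 0.433 = 2511 → 3343
Band 2: 3200 × 0.945 = 3024
Band 3: 2800 × 0.946 = 2649
Band 4: 2000 × 0.924 = 1848
Band 5: 5800 × 0.955 + 4300 × 0.478 = 5539 + 2055 = 7594
Giving 3343 / 3024 / 2649 / 1848 / 7594.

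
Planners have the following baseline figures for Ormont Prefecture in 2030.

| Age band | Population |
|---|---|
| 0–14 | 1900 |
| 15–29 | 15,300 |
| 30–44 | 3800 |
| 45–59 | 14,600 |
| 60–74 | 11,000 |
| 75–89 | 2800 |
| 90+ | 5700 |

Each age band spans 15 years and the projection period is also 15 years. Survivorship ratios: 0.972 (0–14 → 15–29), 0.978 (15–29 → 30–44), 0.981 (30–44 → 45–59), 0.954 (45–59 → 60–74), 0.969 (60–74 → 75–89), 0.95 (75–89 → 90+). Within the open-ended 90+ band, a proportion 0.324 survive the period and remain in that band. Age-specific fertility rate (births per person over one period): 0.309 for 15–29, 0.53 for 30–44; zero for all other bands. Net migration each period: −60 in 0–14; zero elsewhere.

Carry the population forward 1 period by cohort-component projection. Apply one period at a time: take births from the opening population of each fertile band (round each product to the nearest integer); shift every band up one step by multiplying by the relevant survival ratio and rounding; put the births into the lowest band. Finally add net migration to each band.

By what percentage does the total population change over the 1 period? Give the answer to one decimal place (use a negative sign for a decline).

2.2

Let group 1 be 0–14 through group 7 = 90+.
After projecting period 1:
Births: 15300 * 0.309 = 4728 ; 3800 * 0.53 = 2014 ⇒ total 6742
Group 2: 1900 * 0.972 = 1847
Group 3: 15300 * 0.978 = 14963
Group 4: 3800 * 0.981 = 3728
Group 5: 14600 * 0.954 = 13928
Group 6: 11000 * 0.969 = 10659
Group 7: 2800 * 0.95 + 5700 * 0.324 = 2660 + 1847 = 4507
Net migration: Group 1 − 60 → 6682
End of period: [6682, 1847, 14963, 3728, 13928, 10659, 4507]
Total: 55100 → 56314; change = 1214; percentage change = 2.2%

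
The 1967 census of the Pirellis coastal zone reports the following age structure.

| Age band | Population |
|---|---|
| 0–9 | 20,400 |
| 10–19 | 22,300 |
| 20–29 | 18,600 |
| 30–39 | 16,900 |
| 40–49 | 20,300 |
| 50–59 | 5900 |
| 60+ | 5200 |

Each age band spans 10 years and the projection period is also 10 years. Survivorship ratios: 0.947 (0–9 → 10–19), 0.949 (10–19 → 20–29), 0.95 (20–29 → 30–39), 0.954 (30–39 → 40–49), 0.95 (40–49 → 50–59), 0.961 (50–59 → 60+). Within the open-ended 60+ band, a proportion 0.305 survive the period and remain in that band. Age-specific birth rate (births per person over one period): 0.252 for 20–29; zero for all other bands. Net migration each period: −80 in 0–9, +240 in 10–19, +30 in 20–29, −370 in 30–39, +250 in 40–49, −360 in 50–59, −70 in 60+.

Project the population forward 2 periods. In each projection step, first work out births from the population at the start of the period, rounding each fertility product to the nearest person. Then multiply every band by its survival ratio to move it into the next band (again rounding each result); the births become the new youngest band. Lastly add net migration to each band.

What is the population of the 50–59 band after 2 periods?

Numbering the groups 1..7 from youngest to oldest:
— Period 1 —
Births: 18600 * 0.252 = 4687
Group 2: 20400 * 0.947 = 19319
Group 3: 22300 * 0.949 = 21163
Group 4: 18600 * 0.95 = 17670
Group 5: 16900 * 0.954 = 16123
Group 6: 20300 * 0.95 = 19285
Group 7: 5900 * 0.961 + 5200 * 0.305 = 5670 + 1586 = 7256
Net migration: Group 1 − 80 → 4607; Group 2 + 240 → 19559; Group 3 + 30 → 21193; Group 4 − 370 → 17300; Group 5 + 250 → 16373; Group 6 − 360 → 18925; Group 7 − 70 → 7186
→ [4607, 19559, 21193, 17300, 16373, 18925, 7186]
— Period 2 —
Births: 21193 * 0.252 = 5341
Group 2: 4607 * 0.947 = 4363
Group 3: 19559 * 0.949 = 18561
Group 4: 21193 * 0.95 = 20133
Group 5: 17300 * 0.954 = 16504
Group 6: 16373 * 0.95 = 15554
Group 7: 18925 * 0.961 + 7186 * 0.305 = 18187 + 2192 = 20379
Net migration: Group 1 − 80 → 5261; Group 2 + 240 → 4603; Group 3 + 30 → 18591; Group 4 − 370 → 19763; Group 5 + 250 → 16754; Group 6 − 360 → 15194; Group 7 − 70 → 20309
→ [5261, 4603, 18591, 19763, 16754, 15194, 20309]

15194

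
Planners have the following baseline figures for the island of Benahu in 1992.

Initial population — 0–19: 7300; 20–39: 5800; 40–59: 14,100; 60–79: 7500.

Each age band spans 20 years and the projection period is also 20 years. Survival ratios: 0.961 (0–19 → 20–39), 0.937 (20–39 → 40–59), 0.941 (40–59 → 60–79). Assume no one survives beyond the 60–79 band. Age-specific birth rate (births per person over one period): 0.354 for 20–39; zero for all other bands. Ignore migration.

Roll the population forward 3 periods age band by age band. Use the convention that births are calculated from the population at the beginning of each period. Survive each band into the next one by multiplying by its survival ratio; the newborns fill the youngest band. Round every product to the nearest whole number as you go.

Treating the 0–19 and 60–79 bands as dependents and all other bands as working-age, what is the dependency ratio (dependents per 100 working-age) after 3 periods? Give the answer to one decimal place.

162.5

Numbering the groups 1..4 from youngest to oldest:
After projecting period 1:
Births: 5800 × 0.354 = 2053
Group 2: 7300 × 0.961 = 7015
Group 3: 5800 × 0.937 = 5435
Group 4: 14100 × 0.941 = 13268
Giving 2053 / 7015 / 5435 / 13268.
After projecting period 2:
Births: 7015 × 0.354 = 2483
Group 2: 2053 × 0.961 = 1973
Group 3: 7015 × 0.937 = 6573
Group 4: 5435 × 0.941 = 5114
Giving 2483 / 1973 / 6573 / 5114.
After projecting period 3:
Births: 1973 × 0.354 = 698
Group 2: 2483 × 0.961 = 2386
Group 3: 1973 × 0.937 = 1849
Group 4: 6573 × 0.941 = 6185
Giving 698 / 2386 / 1849 / 6185.
Dependents (band 0–19 + band 60–79) = 698 + 6185 = 6883; working-age = 4235; ratio = 6883/4235 × 100 = 162.5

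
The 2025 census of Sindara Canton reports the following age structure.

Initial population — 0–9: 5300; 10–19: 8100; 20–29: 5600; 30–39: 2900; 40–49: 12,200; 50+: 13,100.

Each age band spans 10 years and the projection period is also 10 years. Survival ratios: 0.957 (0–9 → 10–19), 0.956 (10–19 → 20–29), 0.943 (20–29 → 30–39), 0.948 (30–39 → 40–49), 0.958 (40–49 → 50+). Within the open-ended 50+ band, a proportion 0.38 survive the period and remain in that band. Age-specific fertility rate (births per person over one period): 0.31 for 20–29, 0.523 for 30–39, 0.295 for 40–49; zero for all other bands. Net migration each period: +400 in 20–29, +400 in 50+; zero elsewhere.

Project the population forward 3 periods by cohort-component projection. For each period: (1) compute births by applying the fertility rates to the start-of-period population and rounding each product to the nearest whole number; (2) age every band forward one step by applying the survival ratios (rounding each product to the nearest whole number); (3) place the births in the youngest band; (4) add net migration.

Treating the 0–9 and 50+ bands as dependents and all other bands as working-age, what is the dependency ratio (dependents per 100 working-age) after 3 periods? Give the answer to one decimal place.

64.4

[period 1]
Births: 5600 × 0.31 = 1736  |  2900 × 0.523 = 1517  |  12200 × 0.295 = 3599 — total 6852
10–19: 5300 × 0.957 = 5072
20–29: 8100 × 0.956 = 7744
30–39: 5600 × 0.943 = 5281
40–49: 2900 × 0.948 = 2749
50+: 12200 × 0.958 + 13100 × 0.38 = 11688 + 4978 = 16666
Net migration: 20–29 + 400 → 8144; 50+ + 400 → 17066
→ [6852, 5072, 8144, 5281, 2749, 17066]
[period 2]
Births: 8144 × 0.31 = 2525  |  5281 × 0.523 = 2762  |  2749 × 0.295 = 811 — total 6098
10–19: 6852 × 0.957 = 6557
20–29: 5072 × 0.956 = 4849
30–39: 8144 × 0.943 = 7680
40–49: 5281 × 0.948 = 5006
50+: 2749 × 0.958 + 17066 × 0.38 = 2634 + 6485 = 9119
Net migration: 20–29 + 400 → 5249; 50+ + 400 → 9519
→ [6098, 6557, 5249, 7680, 5006, 9519]
[period 3]
Births: 5249 × 0.31 = 1627  |  7680 × 0.523 = 4017  |  5006 × 0.295 = 1477 — total 7121
10–19: 6098 × 0.957 = 5836
20–29: 6557 × 0.956 = 6268
30–39: 5249 × 0.943 = 4950
40–49: 7680 × 0.948 = 7281
50+: 5006 × 0.958 + 9519 × 0.38 = 4796 + 3617 = 8413
Net migration: 20–29 + 400 → 6668; 50+ + 400 → 8813
→ [7121, 5836, 6668, 4950, 7281, 8813]
Dependents (band 0–9 + band 50+) = 7121 + 8813 = 15934; working-age = 24735; ratio = 15934/24735 × 100 = 64.4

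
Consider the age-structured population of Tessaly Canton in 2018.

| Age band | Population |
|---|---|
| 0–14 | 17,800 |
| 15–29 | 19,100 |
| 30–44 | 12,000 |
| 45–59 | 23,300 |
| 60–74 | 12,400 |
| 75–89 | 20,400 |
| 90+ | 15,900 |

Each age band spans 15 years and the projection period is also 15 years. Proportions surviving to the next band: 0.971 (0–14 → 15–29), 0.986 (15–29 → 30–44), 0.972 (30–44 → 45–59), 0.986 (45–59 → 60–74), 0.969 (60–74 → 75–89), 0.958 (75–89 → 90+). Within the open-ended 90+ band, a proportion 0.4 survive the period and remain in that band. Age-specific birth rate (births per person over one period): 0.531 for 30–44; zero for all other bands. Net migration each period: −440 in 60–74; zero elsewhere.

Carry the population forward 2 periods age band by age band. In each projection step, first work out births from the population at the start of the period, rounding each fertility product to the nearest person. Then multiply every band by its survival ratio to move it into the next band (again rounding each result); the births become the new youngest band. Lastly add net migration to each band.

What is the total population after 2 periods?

(Groups numbered youngest = 1 to oldest = 7.)
After projecting period 1:
Births: 12000 × 0.531 = 6372
Group 2: 17800 × 0.971 = 17284
Group 3: 19100 × 0.986 = 18833
Group 4: 12000 × 0.972 = 11664
Group 5: 23300 × 0.986 = 22974
Group 6: 12400 × 0.969 = 12016
Group 7: 20400 × 0.958 + 15900 × 0.4 = 19543 + 6360 = 25903
Net migration: Group 5 − 440 → 22534
End of period: [6372, 17284, 18833, 11664, 22534, 12016, 25903]
After projecting period 2:
Births: 18833 × 0.531 = 10000
Group 2: 6372 × 0.971 = 6187
Group 3: 17284 × 0.986 = 17042
Group 4: 18833 × 0.972 = 18306
Group 5: 11664 × 0.986 = 11501
Group 6: 22534 × 0.969 = 21835
Group 7: 12016 × 0.958 + 25903 × 0.4 = 11511 + 10361 = 21872
Net migration: Group 5 − 440 → 11061
End of period: [10000, 6187, 17042, 18306, 11061, 21835, 21872]
Total after period 2: 10000 + 6187 + 17042 + 18306 + 11061 + 21835 + 21872 = 106303

106303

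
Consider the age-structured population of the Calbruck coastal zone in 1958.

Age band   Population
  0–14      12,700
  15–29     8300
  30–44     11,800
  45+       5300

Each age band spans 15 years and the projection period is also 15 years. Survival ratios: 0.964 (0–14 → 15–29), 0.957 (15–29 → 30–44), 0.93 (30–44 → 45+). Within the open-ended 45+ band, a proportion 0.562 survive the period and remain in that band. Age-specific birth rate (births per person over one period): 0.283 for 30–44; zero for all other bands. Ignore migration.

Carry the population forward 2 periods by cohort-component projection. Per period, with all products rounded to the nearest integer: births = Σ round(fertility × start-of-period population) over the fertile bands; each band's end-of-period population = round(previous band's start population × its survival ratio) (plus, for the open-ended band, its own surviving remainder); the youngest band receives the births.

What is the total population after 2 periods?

32413

Period 1:
Births: 11800 × 0.283 = 3339
15–29: 12700 × 0.964 = 12243
30–44: 8300 × 0.957 = 7943
45+: 11800 × 0.93 + 5300 × 0.562 = 10974 + 2979 = 13953
→ [3339, 12243, 7943, 13953]
Period 2:
Births: 7943 × 0.283 = 2248
15–29: 3339 × 0.964 = 3219
30–44: 12243 × 0.957 = 11717
45+: 7943 × 0.93 + 13953 × 0.562 = 7387 + 7842 = 15229
→ [2248, 3219, 11717, 15229]
Total after period 2: 2248 + 3219 + 11717 + 15229 = 32413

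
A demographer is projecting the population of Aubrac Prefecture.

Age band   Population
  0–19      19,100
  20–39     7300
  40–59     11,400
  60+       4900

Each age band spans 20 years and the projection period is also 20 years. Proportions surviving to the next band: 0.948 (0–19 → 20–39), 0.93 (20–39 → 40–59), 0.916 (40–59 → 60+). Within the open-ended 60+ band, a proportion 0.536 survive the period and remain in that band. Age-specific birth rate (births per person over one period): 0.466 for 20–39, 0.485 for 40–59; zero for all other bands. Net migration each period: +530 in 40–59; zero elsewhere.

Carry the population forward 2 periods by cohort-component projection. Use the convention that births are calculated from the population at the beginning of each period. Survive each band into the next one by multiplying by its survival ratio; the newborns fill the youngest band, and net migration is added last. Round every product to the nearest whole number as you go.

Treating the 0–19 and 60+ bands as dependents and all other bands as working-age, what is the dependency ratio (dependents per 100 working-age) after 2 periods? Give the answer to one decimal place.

Period 1.
Births: 7300 * 0.466 = 3402, 11400 * 0.485 = 5529 — total 8931
20–39: 19100 * 0.948 = 18107
40–59: 7300 * 0.93 = 6789
60+: 11400 * 0.916 + 4900 * 0.536 = 10442 + 2626 = 13068
Net migration: 40–59 + 530 → 7319
→ [8931, 18107, 7319, 13068]
Period 2.
Births: 18107 * 0.466 = 8438, 7319 * 0.485 = 3550 — total 11988
20–39: 8931 * 0.948 = 8467
40–59: 18107 * 0.93 = 16840
60+: 7319 * 0.916 + 13068 * 0.536 = 6704 + 7004 = 13708
Net migration: 40–59 + 530 → 17370
→ [11988, 8467, 17370, 13708]
Dependents (band 0–19 + band 60+) = 11988 + 13708 = 25696; working-age = 25837; ratio = 25696/25837 × 100 = 99.5

99.5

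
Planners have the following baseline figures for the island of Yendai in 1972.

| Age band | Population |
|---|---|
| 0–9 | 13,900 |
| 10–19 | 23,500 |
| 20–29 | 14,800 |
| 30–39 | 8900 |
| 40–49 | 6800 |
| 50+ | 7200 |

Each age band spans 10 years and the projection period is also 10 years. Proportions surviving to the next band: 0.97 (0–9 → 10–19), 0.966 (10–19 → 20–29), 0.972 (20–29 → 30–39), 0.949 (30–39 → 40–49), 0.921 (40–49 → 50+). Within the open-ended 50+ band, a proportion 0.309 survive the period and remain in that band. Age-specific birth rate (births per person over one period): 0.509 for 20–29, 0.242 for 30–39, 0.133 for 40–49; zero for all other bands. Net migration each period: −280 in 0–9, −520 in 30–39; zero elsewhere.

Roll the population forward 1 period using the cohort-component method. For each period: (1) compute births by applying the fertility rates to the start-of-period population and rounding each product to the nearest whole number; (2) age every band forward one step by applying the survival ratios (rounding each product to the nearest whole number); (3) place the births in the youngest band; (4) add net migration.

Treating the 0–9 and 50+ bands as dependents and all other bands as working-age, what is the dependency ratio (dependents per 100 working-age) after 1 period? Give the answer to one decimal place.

Call the bands 1 to 6, youngest first.
[period 1]
Births: 14800 × 0.509 = 7533  |  8900 × 0.242 = 2154  |  6800 × 0.133 = 904 — total 10591
Band 2: 13900 × 0.97 = 13483
Band 3: 23500 × 0.966 = 22701
Band 4: 14800 × 0.972 = 14386
Band 5: 8900 × 0.949 = 8446
Band 6: 6800 × 0.921 + 7200 × 0.309 = 6263 + 2225 = 8488
Net migration: Band 1 − 280 → 10311; Band 4 − 520 → 13866
Population now: 0–9=10311, 10–19=13483, 20–29=22701, 30–39=13866, 40–49=8446, 50+=8488
Dependents (band 0–9 + band 50+) = 10311 + 8488 = 18799; working-age = 58496; ratio = 18799/58496 × 100 = 32.1

32.1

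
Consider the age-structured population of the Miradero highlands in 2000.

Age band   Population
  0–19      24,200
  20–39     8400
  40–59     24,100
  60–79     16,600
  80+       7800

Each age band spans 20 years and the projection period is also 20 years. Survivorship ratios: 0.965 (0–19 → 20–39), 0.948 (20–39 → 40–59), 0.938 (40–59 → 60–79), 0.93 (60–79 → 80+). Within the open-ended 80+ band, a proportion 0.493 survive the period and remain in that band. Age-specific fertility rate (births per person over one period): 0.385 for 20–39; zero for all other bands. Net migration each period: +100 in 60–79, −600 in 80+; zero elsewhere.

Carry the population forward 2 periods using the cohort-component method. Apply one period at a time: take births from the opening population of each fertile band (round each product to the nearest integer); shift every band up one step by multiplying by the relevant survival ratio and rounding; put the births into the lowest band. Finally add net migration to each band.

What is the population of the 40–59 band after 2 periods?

[period 1]
Births: 8400 × 0.385 = 3234
20–39: 24200 × 0.965 = 23353
40–59: 8400 × 0.948 = 7963
60–79: 24100 × 0.938 = 22606
80+: 16600 × 0.93 + 7800 × 0.493 = 15438 + 3845 = 19283
Net migration: 60–79 + 100 → 22706; 80+ − 600 → 18683
Giving 3234 / 23353 / 7963 / 22706 / 18683.
[period 2]
Births: 23353 × 0.385 = 8991
20–39: 3234 × 0.965 = 3121
40–59: 23353 × 0.948 = 22139
60–79: 7963 × 0.938 = 7469
80+: 22706 × 0.93 + 18683 × 0.493 = 21117 + 9211 = 30328
Net migration: 60–79 + 100 → 7569; 80+ − 600 → 29728
Giving 8991 / 3121 / 22139 / 7569 / 29728.

22139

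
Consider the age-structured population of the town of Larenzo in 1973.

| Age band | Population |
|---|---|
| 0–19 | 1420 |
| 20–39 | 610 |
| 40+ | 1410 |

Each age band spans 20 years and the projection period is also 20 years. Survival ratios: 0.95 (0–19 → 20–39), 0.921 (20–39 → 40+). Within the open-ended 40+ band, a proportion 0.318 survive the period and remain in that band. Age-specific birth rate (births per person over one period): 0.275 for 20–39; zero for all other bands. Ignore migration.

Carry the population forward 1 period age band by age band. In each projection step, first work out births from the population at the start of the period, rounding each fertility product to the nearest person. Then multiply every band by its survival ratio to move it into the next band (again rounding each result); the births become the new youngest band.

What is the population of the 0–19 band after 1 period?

168

Period 1:
Births: 610 * 0.275 = 168
20–39: 1420 * 0.95 = 1349
40+: 610 * 0.921 + 1410 * 0.318 = 562 + 448 = 1010
Giving 168 / 1349 / 1010.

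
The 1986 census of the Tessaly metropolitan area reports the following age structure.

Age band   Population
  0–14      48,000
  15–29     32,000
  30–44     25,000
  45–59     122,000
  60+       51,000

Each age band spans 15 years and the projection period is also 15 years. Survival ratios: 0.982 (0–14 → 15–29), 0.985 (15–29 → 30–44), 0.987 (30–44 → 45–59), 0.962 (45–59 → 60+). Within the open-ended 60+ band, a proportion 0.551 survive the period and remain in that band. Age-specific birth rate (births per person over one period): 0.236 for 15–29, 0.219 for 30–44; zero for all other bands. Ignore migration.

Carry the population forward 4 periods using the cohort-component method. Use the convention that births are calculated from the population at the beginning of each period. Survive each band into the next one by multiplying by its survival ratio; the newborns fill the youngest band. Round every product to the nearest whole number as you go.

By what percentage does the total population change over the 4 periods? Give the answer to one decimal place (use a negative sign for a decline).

Period 1.
Births: 32000 * 0.236 = 7552  |  25000 * 0.219 = 5475 — total 13027
15–29: 48000 * 0.982 = 47136
30–44: 32000 * 0.985 = 31520
45–59: 25000 * 0.987 = 24675
60+: 122000 * 0.962 + 51000 * 0.551 = 117364 + 28101 = 145465
Giving 13027 / 47136 / 31520 / 24675 / 145465.
Period 2.
Births: 47136 * 0.236 = 11124  |  31520 * 0.219 = 6903 — total 18027
15–29: 13027 * 0.982 = 12793
30–44: 47136 * 0.985 = 46429
45–59: 31520 * 0.987 = 31110
60+: 24675 * 0.962 + 145465 * 0.551 = 23737 + 80151 = 103888
Giving 18027 / 12793 / 46429 / 31110 / 103888.
Period 3.
Births: 12793 * 0.236 = 3019  |  46429 * 0.219 = 10168 — total 13187
15–29: 18027 * 0.982 = 17703
30–44: 12793 * 0.985 = 12601
45–59: 46429 * 0.987 = 45825
60+: 31110 * 0.962 + 103888 * 0.551 = 29928 + 57242 = 87170
Giving 13187 / 17703 / 12601 / 45825 / 87170.
Period 4.
Births: 17703 * 0.236 = 4178  |  12601 * 0.219 = 2760 — total 6938
15–29: 13187 * 0.982 = 12950
30–44: 17703 * 0.985 = 17437
45–59: 12601 * 0.987 = 12437
60+: 45825 * 0.962 + 87170 * 0.551 = 44084 + 48031 = 92115
Giving 6938 / 12950 / 17437 / 12437 / 92115.
Total: 278000 → 141877; change = -136123; percentage change = -49.0%

-49.0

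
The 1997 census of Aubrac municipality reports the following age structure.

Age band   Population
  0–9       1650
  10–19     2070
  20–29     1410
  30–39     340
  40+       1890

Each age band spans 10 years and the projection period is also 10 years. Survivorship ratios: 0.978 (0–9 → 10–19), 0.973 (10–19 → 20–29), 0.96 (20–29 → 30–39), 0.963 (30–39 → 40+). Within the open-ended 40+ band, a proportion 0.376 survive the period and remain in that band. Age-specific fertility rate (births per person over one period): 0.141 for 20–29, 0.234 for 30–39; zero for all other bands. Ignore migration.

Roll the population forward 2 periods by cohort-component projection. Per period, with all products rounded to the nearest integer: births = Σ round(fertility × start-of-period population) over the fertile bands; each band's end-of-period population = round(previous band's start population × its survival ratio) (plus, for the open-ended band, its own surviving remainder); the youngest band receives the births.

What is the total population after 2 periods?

[period 1]
Births: 1410 × 0.141 = 199, 340 × 0.234 = 80 → total 279
10–19: 1650 × 0.978 = 1614
20–29: 2070 × 0.973 = 2014
30–39: 1410 × 0.96 = 1354
40+: 340 × 0.963 + 1890 × 0.376 = 327 + 711 = 1038
End of period: [279, 1614, 2014, 1354, 1038]
[period 2]
Births: 2014 × 0.141 = 284, 1354 × 0.234 = 317 → total 601
10–19: 279 × 0.978 = 273
20–29: 1614 × 0.973 = 1570
30–39: 2014 × 0.96 = 1933
40+: 1354 × 0.963 + 1038 × 0.376 = 1304 + 390 = 1694
End of period: [601, 273, 1570, 1933, 1694]
Total after period 2: 601 + 273 + 1570 + 1933 + 1694 = 6071

6071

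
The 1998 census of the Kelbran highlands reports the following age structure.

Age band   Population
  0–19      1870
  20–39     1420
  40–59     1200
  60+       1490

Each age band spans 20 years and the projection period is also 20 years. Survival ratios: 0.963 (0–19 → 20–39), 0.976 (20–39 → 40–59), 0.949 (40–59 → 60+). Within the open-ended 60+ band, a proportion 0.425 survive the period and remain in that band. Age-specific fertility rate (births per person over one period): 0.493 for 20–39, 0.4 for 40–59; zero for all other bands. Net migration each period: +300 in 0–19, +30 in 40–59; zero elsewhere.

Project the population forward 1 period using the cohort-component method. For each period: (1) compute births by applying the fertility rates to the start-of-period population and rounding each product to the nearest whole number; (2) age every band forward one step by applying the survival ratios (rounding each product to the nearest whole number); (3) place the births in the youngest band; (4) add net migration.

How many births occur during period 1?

Period 1:
Births: 1420 * 0.493 = 700, 1200 * 0.4 = 480 → total 1180
20–39: 1870 * 0.963 = 1801
40–59: 1420 * 0.976 = 1386
60+: 1200 * 0.949 + 1490 * 0.425 = 1139 + 633 = 1772
Net migration: 0–19 + 300 → 1480; 40–59 + 30 → 1416
→ [1480, 1801, 1416, 1772]

1180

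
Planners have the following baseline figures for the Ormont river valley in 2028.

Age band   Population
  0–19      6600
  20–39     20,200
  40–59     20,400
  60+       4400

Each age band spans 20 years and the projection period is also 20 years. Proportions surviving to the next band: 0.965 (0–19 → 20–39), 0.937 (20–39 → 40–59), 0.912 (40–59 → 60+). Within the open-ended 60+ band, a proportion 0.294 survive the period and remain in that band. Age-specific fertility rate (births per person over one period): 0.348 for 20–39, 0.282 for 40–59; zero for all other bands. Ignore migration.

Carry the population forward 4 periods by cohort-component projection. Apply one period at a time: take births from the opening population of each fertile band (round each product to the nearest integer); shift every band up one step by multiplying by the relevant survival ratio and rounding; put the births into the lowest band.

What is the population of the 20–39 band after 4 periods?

After projecting period 1:
Births: 20200 × 0.348 = 7030, 20400 × 0.282 = 5753 ⇒ total 12783
20–39: 6600 × 0.965 = 6369
40–59: 20200 × 0.937 = 18927
60+: 20400 × 0.912 + 4400 × 0.294 = 18605 + 1294 = 19899
Population now: 0–19=12783, 20–39=6369, 40–59=18927, 60+=19899
After projecting period 2:
Births: 6369 × 0.348 = 2216, 18927 × 0.282 = 5337 ⇒ total 7553
20–39: 12783 × 0.965 = 12336
40–59: 6369 × 0.937 = 5968
60+: 18927 × 0.912 + 19899 × 0.294 = 17261 + 5850 = 23111
Population now: 0–19=7553, 20–39=12336, 40–59=5968, 60+=23111
After projecting period 3:
Births: 12336 × 0.348 = 4293, 5968 × 0.282 = 1683 ⇒ total 5976
20–39: 7553 × 0.965 = 7289
40–59: 12336 × 0.937 = 11559
60+: 5968 × 0.912 + 23111 × 0.294 = 5443 + 6795 = 12238
Population now: 0–19=5976, 20–39=7289, 40–59=11559, 60+=12238
After projecting period 4:
Births: 7289 × 0.348 = 2537, 11559 × 0.282 = 3260 ⇒ total 5797
20–39: 5976 × 0.965 = 5767
40–59: 7289 × 0.937 = 6830
60+: 11559 × 0.912 + 12238 × 0.294 = 10542 + 3598 = 14140
Population now: 0–19=5797, 20–39=5767, 40–59=6830, 60+=14140

5767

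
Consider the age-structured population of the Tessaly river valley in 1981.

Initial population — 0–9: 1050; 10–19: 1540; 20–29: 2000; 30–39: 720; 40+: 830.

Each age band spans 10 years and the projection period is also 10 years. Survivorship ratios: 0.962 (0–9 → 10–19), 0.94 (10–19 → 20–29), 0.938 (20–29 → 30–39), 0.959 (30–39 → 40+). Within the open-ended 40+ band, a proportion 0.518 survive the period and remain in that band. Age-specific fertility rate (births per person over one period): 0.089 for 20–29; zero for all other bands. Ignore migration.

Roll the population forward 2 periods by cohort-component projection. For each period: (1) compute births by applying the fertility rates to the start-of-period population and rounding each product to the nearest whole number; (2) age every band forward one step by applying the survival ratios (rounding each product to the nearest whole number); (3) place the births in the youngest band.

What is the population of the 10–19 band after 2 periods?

— Period 1 —
Births: 2000 × 0.089 = 178
10–19: 1050 × 0.962 = 1010
20–29: 1540 × 0.94 = 1448
30–39: 2000 × 0.938 = 1876
40+: 720 × 0.959 + 830 × 0.518 = 690 + 430 = 1120
Population now: 0–9=178, 10–19=1010, 20–29=1448, 30–39=1876, 40+=1120
— Period 2 —
Births: 1448 × 0.089 = 129
10–19: 178 × 0.962 = 171
20–29: 1010 × 0.94 = 949
30–39: 1448 × 0.938 = 1358
40+: 1876 × 0.959 + 1120 × 0.518 = 1799 + 580 = 2379
Population now: 0–9=129, 10–19=171, 20–29=949, 30–39=1358, 40+=2379

171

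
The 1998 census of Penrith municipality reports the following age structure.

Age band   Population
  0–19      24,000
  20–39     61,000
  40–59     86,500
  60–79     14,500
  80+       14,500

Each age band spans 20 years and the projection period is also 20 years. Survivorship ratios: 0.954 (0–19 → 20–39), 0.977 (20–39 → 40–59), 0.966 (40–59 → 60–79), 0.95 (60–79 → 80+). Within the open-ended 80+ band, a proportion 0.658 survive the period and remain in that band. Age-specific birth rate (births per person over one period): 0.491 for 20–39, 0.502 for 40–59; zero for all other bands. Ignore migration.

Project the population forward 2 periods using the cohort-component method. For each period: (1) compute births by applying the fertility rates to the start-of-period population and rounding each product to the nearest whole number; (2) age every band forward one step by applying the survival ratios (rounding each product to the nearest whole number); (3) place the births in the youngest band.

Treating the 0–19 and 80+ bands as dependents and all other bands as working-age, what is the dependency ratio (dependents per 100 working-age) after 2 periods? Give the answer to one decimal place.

90.6

After projecting period 1:
Births: 61000 × 0.491 = 29951, 86500 × 0.502 = 43423 — total 73374
20–39: 24000 × 0.954 = 22896
40–59: 61000 × 0.977 = 59597
60–79: 86500 × 0.966 = 83559
80+: 14500 × 0.95 + 14500 × 0.658 = 13775 + 9541 = 23316
End of period: [73374, 22896, 59597, 83559, 23316]
After projecting period 2:
Births: 22896 × 0.491 = 11242, 59597 × 0.502 = 29918 — total 41160
20–39: 73374 × 0.954 = 69999
40–59: 22896 × 0.977 = 22369
60–79: 59597 × 0.966 = 57571
80+: 83559 × 0.95 + 23316 × 0.658 = 79381 + 15342 = 94723
End of period: [41160, 69999, 22369, 57571, 94723]
Dependents (band 0–19 + band 80+) = 41160 + 94723 = 135883; working-age = 149939; ratio = 135883/149939 × 100 = 90.6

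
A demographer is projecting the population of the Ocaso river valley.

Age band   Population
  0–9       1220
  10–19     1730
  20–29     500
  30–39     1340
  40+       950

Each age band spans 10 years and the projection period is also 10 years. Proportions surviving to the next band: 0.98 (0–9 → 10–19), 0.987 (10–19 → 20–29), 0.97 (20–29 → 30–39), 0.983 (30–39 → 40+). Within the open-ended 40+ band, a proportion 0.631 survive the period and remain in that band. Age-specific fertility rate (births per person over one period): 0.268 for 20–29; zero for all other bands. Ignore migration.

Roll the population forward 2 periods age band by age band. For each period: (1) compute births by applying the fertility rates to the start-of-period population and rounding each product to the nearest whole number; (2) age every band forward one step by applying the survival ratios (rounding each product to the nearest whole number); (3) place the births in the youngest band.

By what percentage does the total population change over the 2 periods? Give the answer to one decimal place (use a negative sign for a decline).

-10.9

Call the bands 1 to 5, youngest first.
Period 1.
Births: 500 × 0.268 = 134
Band 2: 1220 × 0.98 = 1196
Band 3: 1730 × 0.987 = 1708
Band 4: 500 × 0.97 = 485
Band 5: 1340 × 0.983 + 950 × 0.631 = 1317 + 599 = 1916
→ [134, 1196, 1708, 485, 1916]
Period 2.
Births: 1708 × 0.268 = 458
Band 2: 134 × 0.98 = 131
Band 3: 1196 × 0.987 = 1180
Band 4: 1708 × 0.97 = 1657
Band 5: 485 × 0.983 + 1916 × 0.631 = 477 + 1209 = 1686
→ [458, 131, 1180, 1657, 1686]
Total: 5740 → 5112; change = -628; percentage change = -10.9%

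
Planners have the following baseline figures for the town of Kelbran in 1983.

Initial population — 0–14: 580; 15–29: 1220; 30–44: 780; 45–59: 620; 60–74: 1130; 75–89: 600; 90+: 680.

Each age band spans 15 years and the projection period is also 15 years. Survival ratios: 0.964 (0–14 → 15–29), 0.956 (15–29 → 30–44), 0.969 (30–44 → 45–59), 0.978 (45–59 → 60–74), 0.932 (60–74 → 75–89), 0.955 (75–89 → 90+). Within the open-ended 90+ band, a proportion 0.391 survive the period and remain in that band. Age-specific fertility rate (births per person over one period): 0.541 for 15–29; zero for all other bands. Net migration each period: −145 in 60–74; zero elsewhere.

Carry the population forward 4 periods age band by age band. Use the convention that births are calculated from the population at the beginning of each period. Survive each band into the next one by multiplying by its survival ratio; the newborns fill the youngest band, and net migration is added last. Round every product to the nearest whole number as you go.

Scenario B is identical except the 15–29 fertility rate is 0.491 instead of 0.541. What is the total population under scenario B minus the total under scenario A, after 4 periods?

-166

Call the bands 1 to 7, youngest first.
Period 1.
Births: 1220 × 0.541 = 660
Band 2: 580 × 0.964 = 559
Band 3: 1220 × 0.956 = 1166
Band 4: 780 × 0.969 = 756
Band 5: 620 × 0.978 = 606
Band 6: 1130 × 0.932 = 1053
Band 7: 600 × 0.955 + 680 × 0.391 = 573 + 266 = 839
Net migration: Band 5 − 145 → 461
Giving 660 / 559 / 1166 / 756 / 461 / 1053 / 839.
Period 2.
Births: 559 × 0.541 = 302
Band 2: 660 × 0.964 = 636
Band 3: 559 × 0.956 = 534
Band 4: 1166 × 0.969 = 1130
Band 5: 756 × 0.978 = 739
Band 6: 461 × 0.932 = 430
Band 7: 1053 × 0.955 + 839 × 0.391 = 1006 + 328 = 1334
Net migration: Band 5 − 145 → 594
Giving 302 / 636 / 534 / 1130 / 594 / 430 / 1334.
Period 3.
Births: 636 × 0.541 = 344
Band 2: 302 × 0.964 = 291
Band 3: 636 × 0.956 = 608
Band 4: 534 × 0.969 = 517
Band 5: 1130 × 0.978 = 1105
Band 6: 594 × 0.932 = 554
Band 7: 430 × 0.955 + 1334 × 0.391 = 411 + 522 = 933
Net migration: Band 5 − 145 → 960
Giving 344 / 291 / 608 / 517 / 960 / 554 / 933.
Period 4.
Births: 291 × 0.541 = 157
Band 2: 344 × 0.964 = 332
Band 3: 291 × 0.956 = 278
Band 4: 608 × 0.969 = 589
Band 5: 517 × 0.978 = 506
Band 6: 960 × 0.932 = 895
Band 7: 554 × 0.955 + 933 × 0.391 = 529 + 365 = 894
Net migration: Band 5 − 145 → 361
Giving 157 / 332 / 278 / 589 / 361 / 895 / 894.
Scenario A total after 4 periods: 3506
Scenario B projection —
Period 1.
Births: 1220 × 0.491 = 599
Band 2: 580 × 0.964 = 559
Band 3: 1220 × 0.956 = 1166
Band 4: 780 × 0.969 = 756
Band 5: 620 × 0.978 = 606
Band 6: 1130 × 0.932 = 1053
Band 7: 600 × 0.955 + 680 × 0.391 = 573 + 266 = 839
Net migration: Band 5 − 145 → 461
Giving 599 / 559 / 1166 / 756 / 461 / 1053 / 839.
Period 2.
Births: 559 × 0.491 = 274
Band 2: 599 × 0.964 = 577
Band 3: 559 × 0.956 = 534
Band 4: 1166 × 0.969 = 1130
Band 5: 756 × 0.978 = 739
Band 6: 461 × 0.932 = 430
Band 7: 1053 × 0.955 + 839 × 0.391 = 1006 + 328 = 1334
Net migration: Band 5 − 145 → 594
Giving 274 / 577 / 534 / 1130 / 594 / 430 / 1334.
Period 3.
Births: 577 × 0.491 = 283
Band 2: 274 × 0.964 = 264
Band 3: 577 × 0.956 = 552
Band 4: 534 × 0.969 = 517
Band 5: 1130 × 0.978 = 1105
Band 6: 594 × 0.932 = 554
Band 7: 430 × 0.955 + 1334 × 0.391 = 411 + 522 = 933
Net migration: Band 5 − 145 → 960
Giving 283 / 264 / 552 / 517 / 960 / 554 / 933.
Period 4.
Births: 264 × 0.491 = 130
Band 2: 283 × 0.964 = 273
Band 3: 264 × 0.956 = 252
Band 4: 552 × 0.969 = 535
Band 5: 517 × 0.978 = 506
Band 6: 960 × 0.932 = 895
Band 7: 554 × 0.955 + 933 × 0.391 = 529 + 365 = 894
Net migration: Band 5 − 145 → 361
Giving 130 / 273 / 252 / 535 / 361 / 895 / 894.
Scenario B total after 4 periods: 3340
Difference B − A = 3340 − 3506 = -166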